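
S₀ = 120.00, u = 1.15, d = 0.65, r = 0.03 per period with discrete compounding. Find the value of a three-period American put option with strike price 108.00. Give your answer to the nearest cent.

10.75

Risk-neutral probability p = (1 + 0.03 − 0.65)/(1.15 − 0.65) = 0.3800/0.5000 = 0.7600
Terminal stock prices: S_uuu = 182.5, S_uud = 103.2, S_udd = 58.31, S_ddd = 32.95
Terminal payoffs (K − S): max(-74.5, 0) = 0, max(4.845, 0) = 4.845, max(49.69, 0) = 49.69, max(75.05, 0) = 75.05
Node uu (S = 158.7): continuation = 1/1.03·[0.7600·0.0000 + 0.2400·4.8450] = 1.1289; exercise value = 0.0000 ≤ continuation, so V_uu = 1.1289
Node ud (S = 89.7): continuation = 1/1.03·[0.7600·4.8450 + 0.2400·49.6950] = 15.1544; exercise value = 18.3000 > continuation, so V_ud = 18.3000 (exercise)
Node dd (S = 50.7): continuation = 1/1.03·[0.7600·49.6950 + 0.2400·75.0450] = 54.1544; exercise value = 57.3000 > continuation, so V_dd = 57.3000 (exercise)
Node u (S = 138): continuation = 1/1.03·[0.7600·1.1289 + 0.2400·18.3000] = 5.0971; exercise value = 0.0000 ≤ continuation, so V_u = 5.0971
Node d (S = 78): continuation = 1/1.03·[0.7600·18.3000 + 0.2400·57.3000] = 26.8544; exercise value = 30.0000 > continuation, so V_d = 30.0000 (exercise)
Node 0 (S = 120): continuation = 1/1.03·[0.7600·5.0971 + 0.2400·30.0000] = 10.7512; exercise value = 0.0000 ≤ continuation, so V_0 = 10.7512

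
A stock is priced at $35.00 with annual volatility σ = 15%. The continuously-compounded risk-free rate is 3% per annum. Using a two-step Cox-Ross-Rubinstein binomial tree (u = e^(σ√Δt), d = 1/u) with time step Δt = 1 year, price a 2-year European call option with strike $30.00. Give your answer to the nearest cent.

$7.48

CRR parameters: u = e^(σ√Δt) = e^(0.15·√1) = 1.1618, d = 1/u = 0.8607
Per-period rate: rΔt = 0.03·1 = 0.03, so R = e^0.03 = 1.0305
Risk-neutral probability p = (e^0.03 − 0.8607)/(1.1618 − 0.8607) = 0.1697/0.3011 = 0.5637
Terminal stock prices: S_uu = 47.25, S_ud = 35, S_dd = 25.93
Terminal payoffs (S − K): max(17.25, 0) = 17.25, max(5, 0) = 5, max(-4.071, 0) = 0
Node u (S = 40.66): V_u = e^(−0.03)·[0.5637·17.2451 + 0.4363·5.0000] = 11.5508
Node d (S = 30.12): V_d = e^(−0.03)·[0.5637·5.0000 + 0.4363·0.0000] = 2.7352
Node 0 (S = 35): V_0 = e^(−0.03)·[0.5637·11.5508 + 0.4363·2.7352] = 7.4769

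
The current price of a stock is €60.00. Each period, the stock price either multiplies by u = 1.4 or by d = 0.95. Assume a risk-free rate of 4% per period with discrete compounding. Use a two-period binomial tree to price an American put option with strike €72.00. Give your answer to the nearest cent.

€12.00

Risk-neutral probability p = (1 + 0.04 − 0.95)/(1.4 − 0.95) = 0.0900/0.4500 = 0.2000
Terminal stock prices: S_uu = 117.6, S_ud = 79.8, S_dd = 54.15
Terminal payoffs (K − S): max(-45.6, 0) = 0, max(-7.8, 0) = 0, max(17.85, 0) = 17.85
Node u (S = 84): continuation = 1/1.04·[0.2000·0.0000 + 0.8000·0.0000] = 0.0000; exercise value = 0.0000 ≤ continuation, so V_u = 0.0000
Node d (S = 57): continuation = 1/1.04·[0.2000·0.0000 + 0.8000·17.8500] = 13.7308; exercise value = 15.0000 > continuation, so V_d = 15.0000 (exercise)
Node 0 (S = 60): continuation = 1/1.04·[0.2000·0.0000 + 0.8000·15.0000] = 11.5385; exercise value = 12.0000 > continuation, so V_0 = 12.0000 (exercise)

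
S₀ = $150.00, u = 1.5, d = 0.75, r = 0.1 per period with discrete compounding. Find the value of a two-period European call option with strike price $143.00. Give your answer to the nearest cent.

Risk-neutral probability p = (1 + 0.1 − 0.75)/(1.5 − 0.75) = 0.3500/0.7500 = 0.4667
Terminal stock prices: S_uu = 337.5, S_ud = 168.8, S_dd = 84.38
Terminal payoffs (S − K): max(194.5, 0) = 194.5, max(25.75, 0) = 25.75, max(-58.62, 0) = 0
Node u (S = 225): V_u = 1/1.1·[0.4667·194.5000 + 0.5333·25.7500] = 95.0000
Node d (S = 112.5): V_d = 1/1.1·[0.4667·25.7500 + 0.5333·0.0000] = 10.9242
Node 0 (S = 150): V_0 = 1/1.1·[0.4667·95.0000 + 0.5333·10.9242] = 45.5996

$45.60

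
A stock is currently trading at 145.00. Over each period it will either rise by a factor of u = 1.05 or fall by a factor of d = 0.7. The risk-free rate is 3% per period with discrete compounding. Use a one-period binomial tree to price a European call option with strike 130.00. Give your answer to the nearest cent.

20.37

Risk-neutral probability p = (1 + 0.03 − 0.7)/(1.05 − 0.7) = 0.3300/0.3500 = 0.9429
Terminal stock prices: S_u = 152.2, S_d = 101.5
Terminal payoffs (S − K): max(22.25, 0) = 22.25, max(-28.5, 0) = 0
Node 0 (S = 145): V_0 = 1/1.03·[0.9429·22.2500 + 0.0571·0.0000] = 20.3675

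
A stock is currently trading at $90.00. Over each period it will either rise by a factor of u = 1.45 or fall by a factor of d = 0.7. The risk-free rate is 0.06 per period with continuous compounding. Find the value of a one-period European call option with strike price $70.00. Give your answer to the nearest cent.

Risk-neutral probability p = (e^0.06 − 0.7)/(1.45 − 0.7) = 0.3618/0.7500 = 0.4824
Terminal stock prices: S_u = 130.5, S_d = 63
Terminal payoffs (S − K): max(60.5, 0) = 60.5, max(-7, 0) = 0
Node 0 (S = 90): V_0 = e^(−0.06)·[0.4824·60.5000 + 0.5176·0.0000] = 27.4884

$27.49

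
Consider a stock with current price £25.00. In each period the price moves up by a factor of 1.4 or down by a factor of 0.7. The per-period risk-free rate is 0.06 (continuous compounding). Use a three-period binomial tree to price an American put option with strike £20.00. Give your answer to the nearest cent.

Risk-neutral probability p = (e^0.06 − 0.7)/(1.4 − 0.7) = 0.3618/0.7000 = 0.5169
Terminal stock prices: S_uuu = 68.6, S_uud = 34.3, S_udd = 17.15, S_ddd = 8.575
Terminal payoffs (K − S): max(-48.6, 0) = 0, max(-14.3, 0) = 0, max(2.85, 0) = 2.85, max(11.43, 0) = 11.43
Node uu (S = 49): continuation = e^(−0.06)·[0.5169·0.0000 + 0.4831·0.0000] = 0.0000; exercise value = 0.0000 ≤ continuation, so V_uu = 0.0000
Node ud (S = 24.5): continuation = e^(−0.06)·[0.5169·0.0000 + 0.4831·2.8500] = 1.2966; exercise value = 0.0000 ≤ continuation, so V_ud = 1.2966
Node dd (S = 12.25): continuation = e^(−0.06)·[0.5169·2.8500 + 0.4831·11.4250] = 6.5853; exercise value = 7.7500 > continuation, so V_dd = 7.7500 (exercise)
Node u (S = 35): continuation = e^(−0.06)·[0.5169·0.0000 + 0.4831·1.2966] = 0.5899; exercise value = 0.0000 ≤ continuation, so V_u = 0.5899
Node d (S = 17.5): continuation = e^(−0.06)·[0.5169·1.2966 + 0.4831·7.7500] = 4.1571; exercise value = 2.5000 ≤ continuation, so V_d = 4.1571
Node 0 (S = 25): continuation = e^(−0.06)·[0.5169·0.5899 + 0.4831·4.1571] = 2.1785; exercise value = 0.0000 ≤ continuation, so V_0 = 2.1785

£2.18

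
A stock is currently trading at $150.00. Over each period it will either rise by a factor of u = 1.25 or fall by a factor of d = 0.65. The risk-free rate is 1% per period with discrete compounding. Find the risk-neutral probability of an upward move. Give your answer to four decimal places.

p = 0.6000

Risk-neutral probability p = (1 + 0.01 − 0.65)/(1.25 − 0.65) = 0.3600/0.6000 = 0.6000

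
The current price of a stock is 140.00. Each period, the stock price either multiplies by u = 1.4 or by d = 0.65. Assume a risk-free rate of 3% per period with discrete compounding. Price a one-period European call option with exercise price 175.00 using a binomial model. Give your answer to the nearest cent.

Risk-neutral probability p = (1 + 0.03 − 0.65)/(1.4 − 0.65) = 0.3800/0.7500 = 0.5067
Terminal stock prices: S_u = 196, S_d = 91
Terminal payoffs (S − K): max(21, 0) = 21, max(-84, 0) = 0
Node 0 (S = 140): V_0 = 1/1.03·[0.5067·21.0000 + 0.4933·0.0000] = 10.3301

10.33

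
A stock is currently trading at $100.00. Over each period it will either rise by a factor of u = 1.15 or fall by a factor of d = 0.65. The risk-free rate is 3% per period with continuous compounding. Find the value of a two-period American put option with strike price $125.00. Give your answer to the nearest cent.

Risk-neutral probability p = (e^0.03 − 0.65)/(1.15 − 0.65) = 0.3805/0.5000 = 0.7609
Terminal stock prices: S_uu = 132.2, S_ud = 74.75, S_dd = 42.25
Terminal payoffs (K − S): max(-7.25, 0) = 0, max(50.25, 0) = 50.25, max(82.75, 0) = 82.75
Node u (S = 115): continuation = e^(−0.03)·[0.7609·0.0000 + 0.2391·50.2500] = 11.6592; exercise value = 10.0000 ≤ continuation, so V_u = 11.6592
Node d (S = 65): continuation = e^(−0.03)·[0.7609·50.2500 + 0.2391·82.7500] = 56.3057; exercise value = 60.0000 > continuation, so V_d = 60.0000 (exercise)
Node 0 (S = 100): continuation = e^(−0.03)·[0.7609·11.6592 + 0.2391·60.0000] = 22.5309; exercise value = 25.0000 > continuation, so V_0 = 25.0000 (exercise)

$25.00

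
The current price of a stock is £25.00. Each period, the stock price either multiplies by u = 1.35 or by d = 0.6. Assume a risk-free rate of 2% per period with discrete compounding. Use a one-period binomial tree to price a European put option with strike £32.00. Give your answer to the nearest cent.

£7.33

Risk-neutral probability p = (1 + 0.02 − 0.6)/(1.35 − 0.6) = 0.4200/0.7500 = 0.5600
Terminal stock prices: S_u = 33.75, S_d = 15
Terminal payoffs (K − S): max(-1.75, 0) = 0, max(17, 0) = 17
Node 0 (S = 25): V_0 = 1/1.02·[0.5600·0.0000 + 0.4400·17.0000] = 7.3333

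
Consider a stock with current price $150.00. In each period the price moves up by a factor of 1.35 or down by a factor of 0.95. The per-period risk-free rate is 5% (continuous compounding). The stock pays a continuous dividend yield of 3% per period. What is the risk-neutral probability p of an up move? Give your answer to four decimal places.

Per-period risk-free factor R = e^0.05 = 1.0513; dividend-adjusted growth = e^(0.05−0.03) = 1.0202.
Risk-neutral probability p = (1.0202 − 0.95)/(1.35 − 0.95) = 0.0702/0.4000 = 0.1755

p = 0.1755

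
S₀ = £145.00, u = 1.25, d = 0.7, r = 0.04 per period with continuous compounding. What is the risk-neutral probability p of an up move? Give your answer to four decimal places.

p = 0.6197

Risk-neutral probability p = (e^0.04 − 0.7)/(1.25 − 0.7) = 0.3408/0.5500 = 0.6197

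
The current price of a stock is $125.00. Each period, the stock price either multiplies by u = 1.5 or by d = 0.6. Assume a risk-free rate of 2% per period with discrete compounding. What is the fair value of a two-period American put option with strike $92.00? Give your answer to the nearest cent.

$12.85

Risk-neutral probability p = (1 + 0.02 − 0.6)/(1.5 − 0.6) = 0.4200/0.9000 = 0.4667
Terminal stock prices: S_uu = 281.2, S_ud = 112.5, S_dd = 45
Terminal payoffs (K − S): max(-189.2, 0) = 0, max(-20.5, 0) = 0, max(47, 0) = 47
Node u (S = 187.5): continuation = 1/1.02·[0.4667·0.0000 + 0.5333·0.0000] = 0.0000; exercise value = 0.0000 ≤ continuation, so V_u = 0.0000
Node d (S = 75): continuation = 1/1.02·[0.4667·0.0000 + 0.5333·47.0000] = 24.5752; exercise value = 17.0000 ≤ continuation, so V_d = 24.5752
Node 0 (S = 125): continuation = 1/1.02·[0.4667·0.0000 + 0.5333·24.5752] = 12.8498; exercise value = 0.0000 ≤ continuation, so V_0 = 12.8498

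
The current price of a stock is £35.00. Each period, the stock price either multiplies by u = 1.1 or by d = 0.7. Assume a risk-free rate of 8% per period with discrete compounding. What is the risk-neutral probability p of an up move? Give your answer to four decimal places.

Risk-neutral probability p = (1 + 0.08 − 0.7)/(1.1 − 0.7) = 0.3800/0.4000 = 0.9500

p = 0.9500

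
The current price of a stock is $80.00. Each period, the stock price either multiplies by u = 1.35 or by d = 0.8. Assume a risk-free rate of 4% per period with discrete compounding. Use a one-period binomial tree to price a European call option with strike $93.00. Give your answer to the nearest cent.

$6.29

Risk-neutral probability p = (1 + 0.04 − 0.8)/(1.35 − 0.8) = 0.2400/0.5500 = 0.4364
Terminal stock prices: S_u = 108, S_d = 64
Terminal payoffs (S − K): max(15, 0) = 15, max(-29, 0) = 0
Node 0 (S = 80): V_0 = 1/1.04·[0.4364·15.0000 + 0.5636·0.0000] = 6.2937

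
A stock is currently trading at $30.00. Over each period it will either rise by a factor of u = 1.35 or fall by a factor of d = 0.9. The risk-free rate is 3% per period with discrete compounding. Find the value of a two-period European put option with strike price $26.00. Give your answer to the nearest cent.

Risk-neutral probability p = (1 + 0.03 − 0.9)/(1.35 − 0.9) = 0.1300/0.4500 = 0.2889
Terminal stock prices: S_uu = 54.68, S_ud = 36.45, S_dd = 24.3
Terminal payoffs (K − S): max(-28.68, 0) = 0, max(-10.45, 0) = 0, max(1.7, 0) = 1.7
Node u (S = 40.5): V_u = 1/1.03·[0.2889·0.0000 + 0.7111·0.0000] = 0.0000
Node d (S = 27): V_d = 1/1.03·[0.2889·0.0000 + 0.7111·1.7000] = 1.1737
Node 0 (S = 30): V_0 = 1/1.03·[0.2889·0.0000 + 0.7111·1.1737] = 0.8103

$0.81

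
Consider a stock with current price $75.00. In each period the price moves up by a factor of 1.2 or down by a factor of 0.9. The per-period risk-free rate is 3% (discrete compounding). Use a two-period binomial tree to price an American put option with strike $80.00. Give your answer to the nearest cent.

$6.88

Risk-neutral probability p = (1 + 0.03 − 0.9)/(1.2 − 0.9) = 0.1300/0.3000 = 0.4333
Terminal stock prices: S_uu = 108, S_ud = 81, S_dd = 60.75
Terminal payoffs (K − S): max(-28, 0) = 0, max(-1, 0) = 0, max(19.25, 0) = 19.25
Node u (S = 90): continuation = 1/1.03·[0.4333·0.0000 + 0.5667·0.0000] = 0.0000; exercise value = 0.0000 ≤ continuation, so V_u = 0.0000
Node d (S = 67.5): continuation = 1/1.03·[0.4333·0.0000 + 0.5667·19.2500] = 10.5906; exercise value = 12.5000 > continuation, so V_d = 12.5000 (exercise)
Node 0 (S = 75): continuation = 1/1.03·[0.4333·0.0000 + 0.5667·12.5000] = 6.8770; exercise value = 5.0000 ≤ continuation, so V_0 = 6.8770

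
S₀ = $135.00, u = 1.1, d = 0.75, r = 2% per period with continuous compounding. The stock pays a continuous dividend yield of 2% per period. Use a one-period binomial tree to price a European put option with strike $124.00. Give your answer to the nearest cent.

Per-period risk-free factor R = e^0.02 = 1.0202; dividend-adjusted growth = e^(0.02−0.02) = 1.0000.
Risk-neutral probability p = (1.0000 − 0.75)/(1.1 − 0.75) = 0.2500/0.3500 = 0.7143
Terminal stock prices: S_u = 148.5, S_d = 101.2
Terminal payoffs (K − S): max(-24.5, 0) = 0, max(22.75, 0) = 22.75
Node 0 (S = 135): V_0 = e^(−0.02)·[0.7143·0.0000 + 0.2857·22.7500] = 6.3713

$6.37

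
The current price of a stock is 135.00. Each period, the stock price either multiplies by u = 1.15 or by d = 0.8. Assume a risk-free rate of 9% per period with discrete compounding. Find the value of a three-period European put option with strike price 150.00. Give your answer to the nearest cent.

Risk-neutral probability p = (1 + 0.09 − 0.8)/(1.15 − 0.8) = 0.2900/0.3500 = 0.8286
Terminal stock prices: S_uuu = 205.3, S_uud = 142.8, S_udd = 99.36, S_ddd = 69.12
Terminal payoffs (K − S): max(-55.32, 0) = 0, max(7.17, 0) = 7.17, max(50.64, 0) = 50.64, max(80.88, 0) = 80.88
Node uu (S = 178.5): V_uu = 1/1.09·[0.8286·0.0000 + 0.1714·7.1700] = 1.1277
Node ud (S = 124.2): V_ud = 1/1.09·[0.8286·7.1700 + 0.1714·50.6400] = 13.4147
Node dd (S = 86.4): V_dd = 1/1.09·[0.8286·50.6400 + 0.1714·80.8800] = 51.2147
Node u (S = 155.2): V_u = 1/1.09·[0.8286·1.1277 + 0.1714·13.4147] = 2.9670
Node d (S = 108): V_d = 1/1.09·[0.8286·13.4147 + 0.1714·51.2147] = 18.2520
Node 0 (S = 135): V_0 = 1/1.09·[0.8286·2.9670 + 0.1714·18.2520] = 5.1259

5.13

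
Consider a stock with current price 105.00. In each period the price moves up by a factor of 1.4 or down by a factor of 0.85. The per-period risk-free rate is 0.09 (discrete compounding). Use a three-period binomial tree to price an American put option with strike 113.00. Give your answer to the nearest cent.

13.01

Risk-neutral probability p = (1 + 0.09 − 0.85)/(1.4 − 0.85) = 0.2400/0.5500 = 0.4364
Terminal stock prices: S_uuu = 288.1, S_uud = 174.9, S_udd = 106.2, S_ddd = 64.48
Terminal payoffs (K − S): max(-175.1, 0) = 0, max(-61.93, 0) = 0, max(6.793, 0) = 6.793, max(48.52, 0) = 48.52
Node uu (S = 205.8): continuation = 1/1.09·[0.4364·0.0000 + 0.5636·0.0000] = 0.0000; exercise value = 0.0000 ≤ continuation, so V_uu = 0.0000
Node ud (S = 125): continuation = 1/1.09·[0.4364·0.0000 + 0.5636·6.7925] = 3.5124; exercise value = 0.0000 ≤ continuation, so V_ud = 3.5124
Node dd (S = 75.86): continuation = 1/1.09·[0.4364·6.7925 + 0.5636·48.5169] = 27.8072; exercise value = 37.1375 > continuation, so V_dd = 37.1375 (exercise)
Node u (S = 147): continuation = 1/1.09·[0.4364·0.0000 + 0.5636·3.5124] = 1.8162; exercise value = 0.0000 ≤ continuation, so V_u = 1.8162
Node d (S = 89.25): continuation = 1/1.09·[0.4364·3.5124 + 0.5636·37.1375] = 20.6098; exercise value = 23.7500 > continuation, so V_d = 23.7500 (exercise)
Node 0 (S = 105): continuation = 1/1.09·[0.4364·1.8162 + 0.5636·23.7500] = 13.0082; exercise value = 8.0000 ≤ continuation, so V_0 = 13.0082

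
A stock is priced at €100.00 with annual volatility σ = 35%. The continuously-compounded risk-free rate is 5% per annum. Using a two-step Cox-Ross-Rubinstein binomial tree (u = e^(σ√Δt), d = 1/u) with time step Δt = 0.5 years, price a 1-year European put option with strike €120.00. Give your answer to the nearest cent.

CRR parameters: u = e^(σ√Δt) = e^(0.35·√0.5) = 1.2808, d = 1/u = 0.7808
Per-period rate: rΔt = 0.05·0.5 = 0.025, so R = e^0.025 = 1.0253
Risk-neutral probability p = (e^0.025 − 0.7808)/(1.2808 − 0.7808) = 0.2446/0.5000 = 0.4891
Terminal stock prices: S_uu = 164, S_ud = 100, S_dd = 60.96
Terminal payoffs (K − S): max(-44.05, 0) = 0, max(20, 0) = 20, max(59.04, 0) = 59.04
Node u (S = 128.1): V_u = e^(−0.025)·[0.4891·0.0000 + 0.5109·20.0000] = 9.9663
Node d (S = 78.08): V_d = e^(−0.025)·[0.4891·20.0000 + 0.5109·59.0414] = 38.9612
Node 0 (S = 100): V_0 = e^(−0.025)·[0.4891·9.9663 + 0.5109·38.9612] = 24.1689

€24.17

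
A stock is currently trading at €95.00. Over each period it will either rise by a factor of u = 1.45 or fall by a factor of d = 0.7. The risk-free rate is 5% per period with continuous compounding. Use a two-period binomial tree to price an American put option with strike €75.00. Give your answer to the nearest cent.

Risk-neutral probability p = (e^0.05 − 0.7)/(1.45 − 0.7) = 0.3513/0.7500 = 0.4684
Terminal stock prices: S_uu = 199.7, S_ud = 96.42, S_dd = 46.55
Terminal payoffs (K − S): max(-124.7, 0) = 0, max(-21.42, 0) = 0, max(28.45, 0) = 28.45
Node u (S = 137.8): continuation = e^(−0.05)·[0.4684·0.0000 + 0.5316·0.0000] = 0.0000; exercise value = 0.0000 ≤ continuation, so V_u = 0.0000
Node d (S = 66.5): continuation = e^(−0.05)·[0.4684·0.0000 + 0.5316·28.4500] = 14.3875; exercise value = 8.5000 ≤ continuation, so V_d = 14.3875
Node 0 (S = 95): continuation = e^(−0.05)·[0.4684·0.0000 + 0.5316·14.3875] = 7.2759; exercise value = 0.0000 ≤ continuation, so V_0 = 7.2759

€7.28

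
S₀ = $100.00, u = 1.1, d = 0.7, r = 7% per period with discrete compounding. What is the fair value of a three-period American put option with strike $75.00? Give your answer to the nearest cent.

Risk-neutral probability p = (1 + 0.07 − 0.7)/(1.1 − 0.7) = 0.3700/0.4000 = 0.9250
Terminal stock prices: S_uuu = 133.1, S_uud = 84.7, S_udd = 53.9, S_ddd = 34.3
Terminal payoffs (K − S): max(-58.1, 0) = 0, max(-9.7, 0) = 0, max(21.1, 0) = 21.1, max(40.7, 0) = 40.7
Node uu (S = 121): continuation = 1/1.07·[0.9250·0.0000 + 0.0750·0.0000] = 0.0000; exercise value = 0.0000 ≤ continuation, so V_uu = 0.0000
Node ud (S = 77): continuation = 1/1.07·[0.9250·0.0000 + 0.0750·21.1000] = 1.4790; exercise value = 0.0000 ≤ continuation, so V_ud = 1.4790
Node dd (S = 49): continuation = 1/1.07·[0.9250·21.1000 + 0.0750·40.7000] = 21.0935; exercise value = 26.0000 > continuation, so V_dd = 26.0000 (exercise)
Node u (S = 110): continuation = 1/1.07·[0.9250·0.0000 + 0.0750·1.4790] = 0.1037; exercise value = 0.0000 ≤ continuation, so V_u = 0.1037
Node d (S = 70): continuation = 1/1.07·[0.9250·1.4790 + 0.0750·26.0000] = 3.1010; exercise value = 5.0000 > continuation, so V_d = 5.0000 (exercise)
Node 0 (S = 100): continuation = 1/1.07·[0.9250·0.1037 + 0.0750·5.0000] = 0.4401; exercise value = 0.0000 ≤ continuation, so V_0 = 0.4401

$0.44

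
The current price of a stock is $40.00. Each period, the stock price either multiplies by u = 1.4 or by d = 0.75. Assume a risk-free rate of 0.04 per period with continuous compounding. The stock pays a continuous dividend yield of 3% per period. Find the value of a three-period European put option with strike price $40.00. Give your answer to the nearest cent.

$7.69

Per-period risk-free factor R = e^0.04 = 1.0408; dividend-adjusted growth = e^(0.04−0.03) = 1.0101.
Risk-neutral probability p = (1.0101 − 0.75)/(1.4 − 0.75) = 0.2601/0.6500 = 0.4001
Terminal stock prices: S_uuu = 109.8, S_uud = 58.8, S_udd = 31.5, S_ddd = 16.88
Terminal payoffs (K − S): max(-69.76, 0) = 0, max(-18.8, 0) = 0, max(8.5, 0) = 8.5, max(23.12, 0) = 23.12
Node uu (S = 78.4): V_uu = e^(−0.04)·[0.4001·0.0000 + 0.5999·0.0000] = 0.0000
Node ud (S = 42): V_ud = e^(−0.04)·[0.4001·0.0000 + 0.5999·8.5000] = 4.8994
Node dd (S = 22.5): V_dd = e^(−0.04)·[0.4001·8.5000 + 0.5999·23.1250] = 16.5966
Node u (S = 56): V_u = e^(−0.04)·[0.4001·0.0000 + 0.5999·4.8994] = 2.8240
Node d (S = 30): V_d = e^(−0.04)·[0.4001·4.8994 + 0.5999·16.5966] = 11.4495
Node 0 (S = 40): V_0 = e^(−0.04)·[0.4001·2.8240 + 0.5999·11.4495] = 7.6850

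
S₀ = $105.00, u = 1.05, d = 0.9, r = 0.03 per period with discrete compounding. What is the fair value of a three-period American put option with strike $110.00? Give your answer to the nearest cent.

$5.00

Risk-neutral probability p = (1 + 0.03 − 0.9)/(1.05 − 0.9) = 0.1300/0.1500 = 0.8667
Terminal stock prices: S_uuu = 121.6, S_uud = 104.2, S_udd = 89.3, S_ddd = 76.55
Terminal payoffs (K − S): max(-11.55, 0) = 0, max(5.814, 0) = 5.814, max(20.7, 0) = 20.7, max(33.45, 0) = 33.45
Node uu (S = 115.8): continuation = 1/1.03·[0.8667·0.0000 + 0.1333·5.8137] = 0.7526; exercise value = 0.0000 ≤ continuation, so V_uu = 0.7526
Node ud (S = 99.23): continuation = 1/1.03·[0.8667·5.8137 + 0.1333·20.6975] = 7.5711; exercise value = 10.7750 > continuation, so V_ud = 10.7750 (exercise)
Node dd (S = 85.05): continuation = 1/1.03·[0.8667·20.6975 + 0.1333·33.4550] = 21.7461; exercise value = 24.9500 > continuation, so V_dd = 24.9500 (exercise)
Node u (S = 110.2): continuation = 1/1.03·[0.8667·0.7526 + 0.1333·10.7750] = 2.0281; exercise value = 0.0000 ≤ continuation, so V_u = 2.0281
Node d (S = 94.5): continuation = 1/1.03·[0.8667·10.7750 + 0.1333·24.9500] = 12.2961; exercise value = 15.5000 > continuation, so V_d = 15.5000 (exercise)
Node 0 (S = 105): continuation = 1/1.03·[0.8667·2.0281 + 0.1333·15.5000] = 3.7129; exercise value = 5.0000 > continuation, so V_0 = 5.0000 (exercise)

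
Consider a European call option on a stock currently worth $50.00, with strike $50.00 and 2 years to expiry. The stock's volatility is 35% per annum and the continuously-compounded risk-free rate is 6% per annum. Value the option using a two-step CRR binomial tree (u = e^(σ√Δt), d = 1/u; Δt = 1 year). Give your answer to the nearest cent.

CRR parameters: u = e^(σ√Δt) = e^(0.35·√1) = 1.4191, d = 1/u = 0.7047
Per-period rate: rΔt = 0.06·1 = 0.06, so R = e^0.06 = 1.0618
Risk-neutral probability p = (e^0.06 − 0.7047)/(1.4191 − 0.7047) = 0.3571/0.7144 = 0.4999
Terminal stock prices: S_uu = 100.7, S_ud = 50, S_dd = 24.83
Terminal payoffs (S − K): max(50.69, 0) = 50.69, max(0, 0) = 0, max(-25.17, 0) = 0
Node u (S = 70.95): V_u = e^(−0.06)·[0.4999·50.6876 + 0.5001·0.0000] = 23.8652
Node d (S = 35.23): V_d = e^(−0.06)·[0.4999·0.0000 + 0.5001·0.0000] = 0.0000
Node 0 (S = 50): V_0 = e^(−0.06)·[0.4999·23.8652 + 0.5001·0.0000] = 11.2364

$11.24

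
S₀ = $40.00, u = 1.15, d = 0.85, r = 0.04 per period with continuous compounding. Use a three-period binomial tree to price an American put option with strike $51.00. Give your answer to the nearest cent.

$11.00

Risk-neutral probability p = (e^0.04 − 0.85)/(1.15 − 0.85) = 0.1908/0.3000 = 0.6360
Terminal stock prices: S_uuu = 60.83, S_uud = 44.96, S_udd = 33.23, S_ddd = 24.56
Terminal payoffs (K − S): max(-9.835, 0) = 0, max(6.035, 0) = 6.035, max(17.77, 0) = 17.77, max(26.44, 0) = 26.44
Node uu (S = 52.9): continuation = e^(−0.04)·[0.6360·0.0000 + 0.3640·6.0350] = 2.1104; exercise value = 0.0000 ≤ continuation, so V_uu = 2.1104
Node ud (S = 39.1): continuation = e^(−0.04)·[0.6360·6.0350 + 0.3640·17.7650] = 9.9003; exercise value = 11.9000 > continuation, so V_ud = 11.9000 (exercise)
Node dd (S = 28.9): continuation = e^(−0.04)·[0.6360·17.7650 + 0.3640·26.4350] = 20.1003; exercise value = 22.1000 > continuation, so V_dd = 22.1000 (exercise)
Node u (S = 46): continuation = e^(−0.04)·[0.6360·2.1104 + 0.3640·11.9000] = 5.4510; exercise value = 5.0000 ≤ continuation, so V_u = 5.4510
Node d (S = 34): continuation = e^(−0.04)·[0.6360·11.9000 + 0.3640·22.1000] = 15.0003; exercise value = 17.0000 > continuation, so V_d = 17.0000 (exercise)
Node 0 (S = 40): continuation = e^(−0.04)·[0.6360·5.4510 + 0.3640·17.0000] = 9.2759; exercise value = 11.0000 > continuation, so V_0 = 11.0000 (exercise)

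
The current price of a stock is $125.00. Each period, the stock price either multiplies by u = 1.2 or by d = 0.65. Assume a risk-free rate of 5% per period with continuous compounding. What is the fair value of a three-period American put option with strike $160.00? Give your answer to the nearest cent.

$36.74

Risk-neutral probability p = (e^0.05 − 0.65)/(1.2 − 0.65) = 0.4013/0.5500 = 0.7296
Terminal stock prices: S_uuu = 216, S_uud = 117, S_udd = 63.38, S_ddd = 34.33
Terminal payoffs (K − S): max(-56, 0) = 0, max(43, 0) = 43, max(96.62, 0) = 96.62, max(125.7, 0) = 125.7
Node uu (S = 180): continuation = e^(−0.05)·[0.7296·0.0000 + 0.2704·43.0000] = 11.0608; exercise value = 0.0000 ≤ continuation, so V_uu = 11.0608
Node ud (S = 97.5): continuation = e^(−0.05)·[0.7296·43.0000 + 0.2704·96.6250] = 54.6967; exercise value = 62.5000 > continuation, so V_ud = 62.5000 (exercise)
Node dd (S = 52.81): continuation = e^(−0.05)·[0.7296·96.6250 + 0.2704·125.6719] = 99.3842; exercise value = 107.1875 > continuation, so V_dd = 107.1875 (exercise)
Node u (S = 150): continuation = e^(−0.05)·[0.7296·11.0608 + 0.2704·62.5000] = 23.7530; exercise value = 10.0000 ≤ continuation, so V_u = 23.7530
Node d (S = 81.25): continuation = e^(−0.05)·[0.7296·62.5000 + 0.2704·107.1875] = 70.9467; exercise value = 78.7500 > continuation, so V_d = 78.7500 (exercise)
Node 0 (S = 125): continuation = e^(−0.05)·[0.7296·23.7530 + 0.2704·78.7500] = 36.7413; exercise value = 35.0000 ≤ continuation, so V_0 = 36.7413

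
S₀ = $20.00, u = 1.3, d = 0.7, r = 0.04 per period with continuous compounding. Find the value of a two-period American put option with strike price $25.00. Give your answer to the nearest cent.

Risk-neutral probability p = (e^0.04 − 0.7)/(1.3 − 0.7) = 0.3408/0.6000 = 0.5680
Terminal stock prices: S_uu = 33.8, S_ud = 18.2, S_dd = 9.8
Terminal payoffs (K − S): max(-8.8, 0) = 0, max(6.8, 0) = 6.8, max(15.2, 0) = 15.2
Node u (S = 26): continuation = e^(−0.04)·[0.5680·0.0000 + 0.4320·6.8000] = 2.8223; exercise value = 0.0000 ≤ continuation, so V_u = 2.8223
Node d (S = 14): continuation = e^(−0.04)·[0.5680·6.8000 + 0.4320·15.2000] = 10.0197; exercise value = 11.0000 > continuation, so V_d = 11.0000 (exercise)
Node 0 (S = 20): continuation = e^(−0.04)·[0.5680·2.8223 + 0.4320·11.0000] = 6.1057; exercise value = 5.0000 ≤ continuation, so V_0 = 6.1057

$6.11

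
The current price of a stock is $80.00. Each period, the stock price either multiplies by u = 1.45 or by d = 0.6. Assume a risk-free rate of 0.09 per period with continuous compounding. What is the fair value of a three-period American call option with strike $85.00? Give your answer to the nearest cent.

$28.99

Risk-neutral probability p = (e^0.09 − 0.6)/(1.45 − 0.6) = 0.4942/0.8500 = 0.5814
Terminal stock prices: S_uuu = 243.9, S_uud = 100.9, S_udd = 41.76, S_ddd = 17.28
Terminal payoffs (S − K): max(158.9, 0) = 158.9, max(15.92, 0) = 15.92, max(-43.24, 0) = 0, max(-67.72, 0) = 0
Node uu (S = 168.2): continuation = e^(−0.09)·[0.5814·158.8900 + 0.4186·15.9200] = 90.5158; exercise value = 83.2000 ≤ continuation, so V_uu = 90.5158
Node ud (S = 69.6): continuation = e^(−0.09)·[0.5814·15.9200 + 0.4186·0.0000] = 8.4590; exercise value = 0.0000 ≤ continuation, so V_ud = 8.4590
Node dd (S = 28.8): continuation = e^(−0.09)·[0.5814·0.0000 + 0.4186·0.0000] = 0.0000; exercise value = 0.0000 ≤ continuation, so V_dd = 0.0000
Node u (S = 116): continuation = e^(−0.09)·[0.5814·90.5158 + 0.4186·8.4590] = 51.3312; exercise value = 31.0000 ≤ continuation, so V_u = 51.3312
Node d (S = 48): continuation = e^(−0.09)·[0.5814·8.4590 + 0.4186·0.0000] = 4.4946; exercise value = 0.0000 ≤ continuation, so V_d = 4.4946
Node 0 (S = 80): continuation = e^(−0.09)·[0.5814·51.3312 + 0.4186·4.4946] = 28.9941; exercise value = 0.0000 ≤ continuation, so V_0 = 28.9941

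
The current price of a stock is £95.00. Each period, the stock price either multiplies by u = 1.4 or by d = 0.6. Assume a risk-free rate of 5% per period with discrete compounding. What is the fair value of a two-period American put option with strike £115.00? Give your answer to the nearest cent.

Risk-neutral probability p = (1 + 0.05 − 0.6)/(1.4 − 0.6) = 0.4500/0.8000 = 0.5625
Terminal stock prices: S_uu = 186.2, S_ud = 79.8, S_dd = 34.2
Terminal payoffs (K − S): max(-71.2, 0) = 0, max(35.2, 0) = 35.2, max(80.8, 0) = 80.8
Node u (S = 133): continuation = 1/1.05·[0.5625·0.0000 + 0.4375·35.2000] = 14.6667; exercise value = 0.0000 ≤ continuation, so V_u = 14.6667
Node d (S = 57): continuation = 1/1.05·[0.5625·35.2000 + 0.4375·80.8000] = 52.5238; exercise value = 58.0000 > continuation, so V_d = 58.0000 (exercise)
Node 0 (S = 95): continuation = 1/1.05·[0.5625·14.6667 + 0.4375·58.0000] = 32.0238; exercise value = 20.0000 ≤ continuation, so V_0 = 32.0238

£32.02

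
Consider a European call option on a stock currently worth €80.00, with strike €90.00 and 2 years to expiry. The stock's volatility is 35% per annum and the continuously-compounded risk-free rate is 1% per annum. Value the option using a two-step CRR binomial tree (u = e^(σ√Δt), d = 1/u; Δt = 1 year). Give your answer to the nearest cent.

€12.73

CRR parameters: u = e^(σ√Δt) = e^(0.35·√1) = 1.4191, d = 1/u = 0.7047
Per-period rate: rΔt = 0.01·1 = 0.01, so R = e^0.01 = 1.0101
Risk-neutral probability p = (e^0.01 − 0.7047)/(1.4191 − 0.7047) = 0.3054/0.7144 = 0.4275
Terminal stock prices: S_uu = 161.1, S_ud = 80, S_dd = 39.73
Terminal payoffs (S − K): max(71.1, 0) = 71.1, max(-10, 0) = 0, max(-50.27, 0) = 0
Node u (S = 113.5): V_u = e^(−0.01)·[0.4275·71.1002 + 0.5725·0.0000] = 30.0894
Node d (S = 56.38): V_d = e^(−0.01)·[0.4275·0.0000 + 0.5725·0.0000] = 0.0000
Node 0 (S = 80): V_0 = e^(−0.01)·[0.4275·30.0894 + 0.5725·0.0000] = 12.7338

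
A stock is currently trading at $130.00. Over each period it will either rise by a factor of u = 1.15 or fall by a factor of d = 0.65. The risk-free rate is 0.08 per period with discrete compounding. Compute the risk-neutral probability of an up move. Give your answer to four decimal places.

p = 0.8600

Risk-neutral probability p = (1 + 0.08 − 0.65)/(1.15 − 0.65) = 0.4300/0.5000 = 0.8600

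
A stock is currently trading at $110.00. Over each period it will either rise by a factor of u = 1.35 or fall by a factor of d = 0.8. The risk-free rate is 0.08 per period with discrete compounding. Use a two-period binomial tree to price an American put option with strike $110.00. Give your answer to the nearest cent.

Risk-neutral probability p = (1 + 0.08 − 0.8)/(1.35 − 0.8) = 0.2800/0.5500 = 0.5091
Terminal stock prices: S_uu = 200.5, S_ud = 118.8, S_dd = 70.4
Terminal payoffs (K − S): max(-90.48, 0) = 0, max(-8.8, 0) = 0, max(39.6, 0) = 39.6
Node u (S = 148.5): continuation = 1/1.08·[0.5091·0.0000 + 0.4909·0.0000] = 0.0000; exercise value = 0.0000 ≤ continuation, so V_u = 0.0000
Node d (S = 88): continuation = 1/1.08·[0.5091·0.0000 + 0.4909·39.6000] = 18.0000; exercise value = 22.0000 > continuation, so V_d = 22.0000 (exercise)
Node 0 (S = 110): continuation = 1/1.08·[0.5091·0.0000 + 0.4909·22.0000] = 10.0000; exercise value = 0.0000 ≤ continuation, so V_0 = 10.0000

$10.00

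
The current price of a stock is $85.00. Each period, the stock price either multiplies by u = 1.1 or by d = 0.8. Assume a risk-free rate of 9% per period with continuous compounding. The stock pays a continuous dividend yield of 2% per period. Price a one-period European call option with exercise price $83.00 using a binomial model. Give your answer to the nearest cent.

$8.72

Per-period risk-free factor R = e^0.09 = 1.0942; dividend-adjusted growth = e^(0.09−0.02) = 1.0725.
Risk-neutral probability p = (1.0725 − 0.8)/(1.1 − 0.8) = 0.2725/0.3000 = 0.9084
Terminal stock prices: S_u = 93.5, S_d = 68
Terminal payoffs (S − K): max(10.5, 0) = 10.5, max(-15, 0) = 0
Node 0 (S = 85): V_0 = e^(−0.09)·[0.9084·10.5000 + 0.0916·0.0000] = 8.7169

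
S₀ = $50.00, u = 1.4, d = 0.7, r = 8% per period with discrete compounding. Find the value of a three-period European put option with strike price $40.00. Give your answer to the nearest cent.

Risk-neutral probability p = (1 + 0.08 − 0.7)/(1.4 − 0.7) = 0.3800/0.7000 = 0.5429
Terminal stock prices: S_uuu = 137.2, S_uud = 68.6, S_udd = 34.3, S_ddd = 17.15
Terminal payoffs (K − S): max(-97.2, 0) = 0, max(-28.6, 0) = 0, max(5.7, 0) = 5.7, max(22.85, 0) = 22.85
Node uu (S = 98): V_uu = 1/1.08·[0.5429·0.0000 + 0.4571·0.0000] = 0.0000
Node ud (S = 49): V_ud = 1/1.08·[0.5429·0.0000 + 0.4571·5.7000] = 2.4127
Node dd (S = 24.5): V_dd = 1/1.08·[0.5429·5.7000 + 0.4571·22.8500] = 12.5370
Node u (S = 70): V_u = 1/1.08·[0.5429·0.0000 + 0.4571·2.4127] = 1.0212
Node d (S = 35): V_d = 1/1.08·[0.5429·2.4127 + 0.4571·12.5370] = 6.5194
Node 0 (S = 50): V_0 = 1/1.08·[0.5429·1.0212 + 0.4571·6.5194] = 3.2729

$3.27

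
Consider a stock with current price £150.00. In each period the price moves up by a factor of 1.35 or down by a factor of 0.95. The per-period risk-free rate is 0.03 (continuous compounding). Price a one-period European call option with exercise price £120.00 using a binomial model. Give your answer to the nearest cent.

Risk-neutral probability p = (e^0.03 − 0.95)/(1.35 − 0.95) = 0.0805/0.4000 = 0.2011
Terminal stock prices: S_u = 202.5, S_d = 142.5
Terminal payoffs (S − K): max(82.5, 0) = 82.5, max(22.5, 0) = 22.5
Node 0 (S = 150): V_0 = e^(−0.03)·[0.2011·82.5000 + 0.7989·22.5000] = 33.5465

£33.55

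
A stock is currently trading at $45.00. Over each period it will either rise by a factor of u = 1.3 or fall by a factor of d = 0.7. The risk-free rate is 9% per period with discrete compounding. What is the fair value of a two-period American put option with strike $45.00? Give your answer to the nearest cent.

$5.11

Risk-neutral probability p = (1 + 0.09 − 0.7)/(1.3 − 0.7) = 0.3900/0.6000 = 0.6500
Terminal stock prices: S_uu = 76.05, S_ud = 40.95, S_dd = 22.05
Terminal payoffs (K − S): max(-31.05, 0) = 0, max(4.05, 0) = 4.05, max(22.95, 0) = 22.95
Node u (S = 58.5): continuation = 1/1.09·[0.6500·0.0000 + 0.3500·4.0500] = 1.3005; exercise value = 0.0000 ≤ continuation, so V_u = 1.3005
Node d (S = 31.5): continuation = 1/1.09·[0.6500·4.0500 + 0.3500·22.9500] = 9.7844; exercise value = 13.5000 > continuation, so V_d = 13.5000 (exercise)
Node 0 (S = 45): continuation = 1/1.09·[0.6500·1.3005 + 0.3500·13.5000] = 5.1104; exercise value = 0.0000 ≤ continuation, so V_0 = 5.1104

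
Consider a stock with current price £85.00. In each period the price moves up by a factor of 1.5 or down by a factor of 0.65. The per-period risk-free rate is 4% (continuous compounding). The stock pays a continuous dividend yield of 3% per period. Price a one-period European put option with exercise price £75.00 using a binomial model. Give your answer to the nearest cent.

£10.94

Per-period risk-free factor R = e^0.04 = 1.0408; dividend-adjusted growth = e^(0.04−0.03) = 1.0101.
Risk-neutral probability p = (1.0101 − 0.65)/(1.5 − 0.65) = 0.3601/0.8500 = 0.4236
Terminal stock prices: S_u = 127.5, S_d = 55.25
Terminal payoffs (K − S): max(-52.5, 0) = 0, max(19.75, 0) = 19.75
Node 0 (S = 85): V_0 = e^(−0.04)·[0.4236·0.0000 + 0.5764·19.7500] = 10.9378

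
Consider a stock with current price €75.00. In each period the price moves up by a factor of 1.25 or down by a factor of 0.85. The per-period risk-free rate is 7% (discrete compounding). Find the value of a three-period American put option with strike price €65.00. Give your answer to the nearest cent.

€1.91

Risk-neutral probability p = (1 + 0.07 − 0.85)/(1.25 − 0.85) = 0.2200/0.4000 = 0.5500
Terminal stock prices: S_uuu = 146.5, S_uud = 99.61, S_udd = 67.73, S_ddd = 46.06
Terminal payoffs (K − S): max(-81.48, 0) = 0, max(-34.61, 0) = 0, max(-2.734, 0) = 0, max(18.94, 0) = 18.94
Node uu (S = 117.2): continuation = 1/1.07·[0.5500·0.0000 + 0.4500·0.0000] = 0.0000; exercise value = 0.0000 ≤ continuation, so V_uu = 0.0000
Node ud (S = 79.69): continuation = 1/1.07·[0.5500·0.0000 + 0.4500·0.0000] = 0.0000; exercise value = 0.0000 ≤ continuation, so V_ud = 0.0000
Node dd (S = 54.19): continuation = 1/1.07·[0.5500·0.0000 + 0.4500·18.9406] = 7.9657; exercise value = 10.8125 > continuation, so V_dd = 10.8125 (exercise)
Node u (S = 93.75): continuation = 1/1.07·[0.5500·0.0000 + 0.4500·0.0000] = 0.0000; exercise value = 0.0000 ≤ continuation, so V_u = 0.0000
Node d (S = 63.75): continuation = 1/1.07·[0.5500·0.0000 + 0.4500·10.8125] = 4.5473; exercise value = 1.2500 ≤ continuation, so V_d = 4.5473
Node 0 (S = 75): continuation = 1/1.07·[0.5500·0.0000 + 0.4500·4.5473] = 1.9124; exercise value = 0.0000 ≤ continuation, so V_0 = 1.9124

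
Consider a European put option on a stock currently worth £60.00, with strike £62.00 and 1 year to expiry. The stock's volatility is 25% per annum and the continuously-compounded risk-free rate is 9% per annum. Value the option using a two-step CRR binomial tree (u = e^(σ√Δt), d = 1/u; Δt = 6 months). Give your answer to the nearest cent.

CRR parameters: u = e^(σ√Δt) = e^(0.25·√0.5) = 1.1934, d = 1/u = 0.8380
Per-period rate: rΔt = 0.09·0.5 = 0.045, so R = e^0.045 = 1.0460
Risk-neutral probability p = (e^0.045 − 0.8380)/(1.1934 − 0.8380) = 0.2081/0.3554 = 0.5854
Terminal stock prices: S_uu = 85.45, S_ud = 60, S_dd = 42.13
Terminal payoffs (K − S): max(-23.45, 0) = 0, max(2, 0) = 2, max(19.87, 0) = 19.87
Node u (S = 71.6): V_u = e^(−0.045)·[0.5854·0.0000 + 0.4146·2.0000] = 0.7927
Node d (S = 50.28): V_d = e^(−0.045)·[0.5854·2.0000 + 0.4146·19.8687] = 8.9938
Node 0 (S = 60): V_0 = e^(−0.045)·[0.5854·0.7927 + 0.4146·8.9938] = 4.0081

£4.01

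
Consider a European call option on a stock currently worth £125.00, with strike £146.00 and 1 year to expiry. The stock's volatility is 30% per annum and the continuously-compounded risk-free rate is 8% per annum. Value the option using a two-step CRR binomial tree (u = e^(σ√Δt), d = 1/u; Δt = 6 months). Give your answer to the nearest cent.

£12.25

CRR parameters: u = e^(σ√Δt) = e^(0.3·√0.5) = 1.2363, d = 1/u = 0.8089
Per-period rate: rΔt = 0.08·0.5 = 0.04, so R = e^0.04 = 1.0408
Risk-neutral probability p = (e^0.04 − 0.8089)/(1.2363 − 0.8089) = 0.2320/0.4275 = 0.5426
Terminal stock prices: S_uu = 191.1, S_ud = 125, S_dd = 81.78
Terminal payoffs (S − K): max(45.06, 0) = 45.06, max(-21, 0) = 0, max(-64.22, 0) = 0
Node u (S = 154.5): V_u = e^(−0.04)·[0.5426·45.0581 + 0.4574·0.0000] = 23.4916
Node d (S = 101.1): V_d = e^(−0.04)·[0.5426·0.0000 + 0.4574·0.0000] = 0.0000
Node 0 (S = 125): V_0 = e^(−0.04)·[0.5426·23.4916 + 0.4574·0.0000] = 12.2476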